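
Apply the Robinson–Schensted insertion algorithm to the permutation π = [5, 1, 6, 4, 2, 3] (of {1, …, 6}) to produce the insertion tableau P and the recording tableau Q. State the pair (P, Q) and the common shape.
P = [1, 2, 3] / [4, 6] / [5];  Q = [1, 3, 6] / [2, 4] / [5];  common shape = (3, 2, 1)

Row-insert the values π_1, π_2, … into P one at a time, bumping the leftmost entry strictly greater than the inserted value down to the next row. The recording tableau Q records, in position (i, j), the step at which that cell was added to P.
  Insert 5 (step 1): P = [5];  Q = [1]
  Insert 1 (step 2): P = [1] / [5];  Q = [1] / [2]
  Insert 6 (step 3): P = [1, 6] / [5];  Q = [1, 3] / [2]
  Insert 4 (step 4): P = [1, 4] / [5, 6];  Q = [1, 3] / [2, 4]
  Insert 2 (step 5): P = [1, 2] / [4, 6] / [5];  Q = [1, 3] / [2, 4] / [5]
  Insert 3 (step 6): P = [1, 2, 3] / [4, 6] / [5];  Q = [1, 3, 6] / [2, 4] / [5]
Final shape: (3, 2, 1).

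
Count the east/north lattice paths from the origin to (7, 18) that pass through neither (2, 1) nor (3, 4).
Number of paths = 331318

Inclusion–exclusion. Total paths: C(25, 7) = 480700. Through P₁: C(3, 2)·C(22, 5) = 79002. Through P₂: C(7, 3)·C(18, 4) = 107100. Since P₁ is strictly southwest of P₂, a monotone path through both must visit P₁ then P₂; paths through both = C(3, 2)·C(4, 1)·C(18, 4) = 36720. Avoid both = 480700 − 79002 − 107100 + 36720 = 331318.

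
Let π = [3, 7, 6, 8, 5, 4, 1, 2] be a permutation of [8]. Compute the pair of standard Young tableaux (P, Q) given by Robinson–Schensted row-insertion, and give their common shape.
P = [1, 2, 8] / [3, 4] / [5] / [6] / [7];  Q = [1, 2, 4] / [3, 8] / [5] / [6] / [7];  common shape = (3, 2, 1, 1, 1)

Row-insert the values π_1, π_2, … into P one at a time, bumping the leftmost entry strictly greater than the inserted value down to the next row. The recording tableau Q records, in position (i, j), the step at which that cell was added to P.
  Insert 3 (step 1): P = [3];  Q = [1]
  Insert 7 (step 2): P = [3, 7];  Q = [1, 2]
  Insert 6 (step 3): P = [3, 6] / [7];  Q = [1, 2] / [3]
  Insert 8 (step 4): P = [3, 6, 8] / [7];  Q = [1, 2, 4] / [3]
  Insert 5 (step 5): P = [3, 5, 8] / [6] / [7];  Q = [1, 2, 4] / [3] / [5]
  Insert 4 (step 6): P = [3, 4, 8] / [5] / [6] / [7];  Q = [1, 2, 4] / [3] / [5] / [6]
  Insert 1 (step 7): P = [1, 4, 8] / [3] / [5] / [6] / [7];  Q = [1, 2, 4] / [3] / [5] / [6] / [7]
  Insert 2 (step 8): P = [1, 2, 8] / [3, 4] / [5] / [6] / [7];  Q = [1, 2, 4] / [3, 8] / [5] / [6] / [7]
Final shape: (3, 2, 1, 1, 1).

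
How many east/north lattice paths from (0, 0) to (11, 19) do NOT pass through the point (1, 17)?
Number of paths = 54626112

Total paths from (0, 0) to (11, 19): C(30, 11) = 54627300. Paths through (1, 17): (paths (0, 0) → (1, 17)) × (paths (1, 17) → (11, 19)) = C(18, 1) · C(12, 10) = 18 · 66 = 1188. Avoidance count = 54627300 − 1188 = 54626112.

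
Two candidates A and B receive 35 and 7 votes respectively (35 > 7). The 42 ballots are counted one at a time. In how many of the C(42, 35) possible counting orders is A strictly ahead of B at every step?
Strict-lead orderings = 17985552

Total orderings of the 42 votes with 35 for A: C(42, 35) = 26978328. By the Bertrand ballot formula (Cycle Lemma / reflection principle), the number of orderings in which A is strictly ahead of B throughout is (p − q)/(p + q) · C(p + q, p) = (35 − 7)/(35 + 7) · 26978328 = 17985552.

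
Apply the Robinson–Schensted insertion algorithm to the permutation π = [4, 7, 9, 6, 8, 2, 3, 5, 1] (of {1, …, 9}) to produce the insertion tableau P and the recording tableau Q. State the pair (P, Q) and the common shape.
P = [1, 3, 5] / [2, 6, 8] / [4, 9] / [7];  Q = [1, 2, 3] / [4, 5, 8] / [6, 7] / [9];  common shape = (3, 3, 2, 1)

Row-insert the values π_1, π_2, … into P one at a time, bumping the leftmost entry strictly greater than the inserted value down to the next row. The recording tableau Q records, in position (i, j), the step at which that cell was added to P.
  Insert 4 (step 1): P = [4];  Q = [1]
  Insert 7 (step 2): P = [4, 7];  Q = [1, 2]
  Insert 9 (step 3): P = [4, 7, 9];  Q = [1, 2, 3]
  Insert 6 (step 4): P = [4, 6, 9] / [7];  Q = [1, 2, 3] / [4]
  Insert 8 (step 5): P = [4, 6, 8] / [7, 9];  Q = [1, 2, 3] / [4, 5]
  Insert 2 (step 6): P = [2, 6, 8] / [4, 9] / [7];  Q = [1, 2, 3] / [4, 5] / [6]
  Insert 3 (step 7): P = [2, 3, 8] / [4, 6] / [7, 9];  Q = [1, 2, 3] / [4, 5] / [6, 7]
  Insert 5 (step 8): P = [2, 3, 5] / [4, 6, 8] / [7, 9];  Q = [1, 2, 3] / [4, 5, 8] / [6, 7]
  Insert 1 (step 9): P = [1, 3, 5] / [2, 6, 8] / [4, 9] / [7];  Q = [1, 2, 3] / [4, 5, 8] / [6, 7] / [9]
Final shape: (3, 3, 2, 1).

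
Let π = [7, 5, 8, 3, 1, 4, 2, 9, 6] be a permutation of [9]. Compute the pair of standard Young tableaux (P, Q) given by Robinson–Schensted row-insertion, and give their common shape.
P = [1, 2, 6] / [3, 4, 9] / [5, 8] / [7];  Q = [1, 3, 8] / [2, 6, 9] / [4, 7] / [5];  common shape = (3, 3, 2, 1)

Row-insert the values π_1, π_2, … into P one at a time, bumping the leftmost entry strictly greater than the inserted value down to the next row. The recording tableau Q records, in position (i, j), the step at which that cell was added to P.
  Insert 7 (step 1): P = [7];  Q = [1]
  Insert 5 (step 2): P = [5] / [7];  Q = [1] / [2]
  Insert 8 (step 3): P = [5, 8] / [7];  Q = [1, 3] / [2]
  Insert 3 (step 4): P = [3, 8] / [5] / [7];  Q = [1, 3] / [2] / [4]
  Insert 1 (step 5): P = [1, 8] / [3] / [5] / [7];  Q = [1, 3] / [2] / [4] / [5]
  Insert 4 (step 6): P = [1, 4] / [3, 8] / [5] / [7];  Q = [1, 3] / [2, 6] / [4] / [5]
  Insert 2 (step 7): P = [1, 2] / [3, 4] / [5, 8] / [7];  Q = [1, 3] / [2, 6] / [4, 7] / [5]
  Insert 9 (step 8): P = [1, 2, 9] / [3, 4] / [5, 8] / [7];  Q = [1, 3, 8] / [2, 6] / [4, 7] / [5]
  Insert 6 (step 9): P = [1, 2, 6] / [3, 4, 9] / [5, 8] / [7];  Q = [1, 3, 8] / [2, 6, 9] / [4, 7] / [5]
Final shape: (3, 3, 2, 1).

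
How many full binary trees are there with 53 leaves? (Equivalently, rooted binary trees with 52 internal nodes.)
C_52 = 29869166945772625950142417512

These full binary trees are counted by the Catalan number C_n = (1/(n + 1)) · C(2n, n). For n = 52: C_52 = (1/53) · C(104, 52) = 1583065848125949175357548128136/53 = 29869166945772625950142417512.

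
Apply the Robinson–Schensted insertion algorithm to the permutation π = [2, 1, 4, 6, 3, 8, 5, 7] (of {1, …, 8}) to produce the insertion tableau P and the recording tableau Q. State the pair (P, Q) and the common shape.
P = [1, 3, 5, 7] / [2, 4, 6, 8];  Q = [1, 3, 4, 6] / [2, 5, 7, 8];  common shape = (4, 4)

Row-insert the values π_1, π_2, … into P one at a time, bumping the leftmost entry strictly greater than the inserted value down to the next row. The recording tableau Q records, in position (i, j), the step at which that cell was added to P.
  Insert 2 (step 1): P = [2];  Q = [1]
  Insert 1 (step 2): P = [1] / [2];  Q = [1] / [2]
  Insert 4 (step 3): P = [1, 4] / [2];  Q = [1, 3] / [2]
  Insert 6 (step 4): P = [1, 4, 6] / [2];  Q = [1, 3, 4] / [2]
  Insert 3 (step 5): P = [1, 3, 6] / [2, 4];  Q = [1, 3, 4] / [2, 5]
  Insert 8 (step 6): P = [1, 3, 6, 8] / [2, 4];  Q = [1, 3, 4, 6] / [2, 5]
  Insert 5 (step 7): P = [1, 3, 5, 8] / [2, 4, 6];  Q = [1, 3, 4, 6] / [2, 5, 7]
  Insert 7 (step 8): P = [1, 3, 5, 7] / [2, 4, 6, 8];  Q = [1, 3, 4, 6] / [2, 5, 7, 8]
Final shape: (4, 4).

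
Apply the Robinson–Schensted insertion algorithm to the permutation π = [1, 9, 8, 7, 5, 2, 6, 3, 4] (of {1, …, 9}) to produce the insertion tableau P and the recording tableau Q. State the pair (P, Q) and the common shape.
P = [1, 2, 3, 4] / [5, 6] / [7] / [8] / [9];  Q = [1, 2, 7, 9] / [3, 8] / [4] / [5] / [6];  common shape = (4, 2, 1, 1, 1)

Row-insert the values π_1, π_2, … into P one at a time, bumping the leftmost entry strictly greater than the inserted value down to the next row. The recording tableau Q records, in position (i, j), the step at which that cell was added to P.
  Insert 1 (step 1): P = [1];  Q = [1]
  Insert 9 (step 2): P = [1, 9];  Q = [1, 2]
  Insert 8 (step 3): P = [1, 8] / [9];  Q = [1, 2] / [3]
  Insert 7 (step 4): P = [1, 7] / [8] / [9];  Q = [1, 2] / [3] / [4]
  Insert 5 (step 5): P = [1, 5] / [7] / [8] / [9];  Q = [1, 2] / [3] / [4] / [5]
  Insert 2 (step 6): P = [1, 2] / [5] / [7] / [8] / [9];  Q = [1, 2] / [3] / [4] / [5] / [6]
  Insert 6 (step 7): P = [1, 2, 6] / [5] / [7] / [8] / [9];  Q = [1, 2, 7] / [3] / [4] / [5] / [6]
  Insert 3 (step 8): P = [1, 2, 3] / [5, 6] / [7] / [8] / [9];  Q = [1, 2, 7] / [3, 8] / [4] / [5] / [6]
  Insert 4 (step 9): P = [1, 2, 3, 4] / [5, 6] / [7] / [8] / [9];  Q = [1, 2, 7, 9] / [3, 8] / [4] / [5] / [6]
Final shape: (4, 2, 1, 1, 1).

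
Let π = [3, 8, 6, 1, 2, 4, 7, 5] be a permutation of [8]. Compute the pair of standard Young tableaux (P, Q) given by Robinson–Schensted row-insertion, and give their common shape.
P = [1, 2, 4, 5] / [3, 6, 7] / [8];  Q = [1, 2, 6, 7] / [3, 5, 8] / [4];  common shape = (4, 3, 1)

Row-insert the values π_1, π_2, … into P one at a time, bumping the leftmost entry strictly greater than the inserted value down to the next row. The recording tableau Q records, in position (i, j), the step at which that cell was added to P.
  Insert 3 (step 1): P = [3];  Q = [1]
  Insert 8 (step 2): P = [3, 8];  Q = [1, 2]
  Insert 6 (step 3): P = [3, 6] / [8];  Q = [1, 2] / [3]
  Insert 1 (step 4): P = [1, 6] / [3] / [8];  Q = [1, 2] / [3] / [4]
  Insert 2 (step 5): P = [1, 2] / [3, 6] / [8];  Q = [1, 2] / [3, 5] / [4]
  Insert 4 (step 6): P = [1, 2, 4] / [3, 6] / [8];  Q = [1, 2, 6] / [3, 5] / [4]
  Insert 7 (step 7): P = [1, 2, 4, 7] / [3, 6] / [8];  Q = [1, 2, 6, 7] / [3, 5] / [4]
  Insert 5 (step 8): P = [1, 2, 4, 5] / [3, 6, 7] / [8];  Q = [1, 2, 6, 7] / [3, 5, 8] / [4]
Final shape: (4, 3, 1).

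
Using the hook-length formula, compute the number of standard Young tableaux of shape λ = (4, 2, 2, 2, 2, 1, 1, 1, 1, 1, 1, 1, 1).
# SYT of shape (4, 2, 2, 2, 2, 1, 1, 1, 1, 1, 1, 1, 1) = 654075

Hook-length formula: f^λ = n! / Π hook(c), product over all cells c of the Young diagram. For λ = (4, 2, 2, 2, 2, 1, 1, 1, 1, 1, 1, 1, 1), n = 20 boxes. Hook lengths by row (left-to-right, top-to-bottom): [16, 7, 2, 1]; [13, 4]; [12, 3]; [11, 2]; [10, 1]; [8]; [7]; [6]; [5]; [4]; [3]; [2]; [1]. Product of hooks = 3719607091200. So f^λ = 20! / 3719607091200 = 2432902008176640000 / 3719607091200 = 654075.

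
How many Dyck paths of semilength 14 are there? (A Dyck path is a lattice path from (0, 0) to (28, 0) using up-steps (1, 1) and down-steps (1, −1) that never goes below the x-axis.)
C_14 = 2674440

These Dyck paths are counted by the Catalan number C_n = (1/(n + 1)) · C(2n, n). For n = 14: C_14 = (1/15) · C(28, 14) = 40116600/15 = 2674440.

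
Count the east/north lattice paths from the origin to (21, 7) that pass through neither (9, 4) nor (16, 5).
Number of paths = 551506

Inclusion–exclusion. Total paths: C(28, 21) = 1184040. Through P₁: C(13, 9)·C(15, 12) = 325325. Through P₂: C(21, 16)·C(7, 5) = 427329. Since P₁ is strictly southwest of P₂, a monotone path through both must visit P₁ then P₂; paths through both = C(13, 9)·C(8, 7)·C(7, 5) = 120120. Avoid both = 1184040 − 325325 − 427329 + 120120 = 551506.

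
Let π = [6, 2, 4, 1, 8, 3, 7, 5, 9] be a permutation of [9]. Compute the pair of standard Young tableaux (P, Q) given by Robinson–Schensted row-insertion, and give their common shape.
P = [1, 3, 5, 9] / [2, 4, 7] / [6, 8];  Q = [1, 3, 5, 9] / [2, 6, 7] / [4, 8];  common shape = (4, 3, 2)

Row-insert the values π_1, π_2, … into P one at a time, bumping the leftmost entry strictly greater than the inserted value down to the next row. The recording tableau Q records, in position (i, j), the step at which that cell was added to P.
  Insert 6 (step 1): P = [6];  Q = [1]
  Insert 2 (step 2): P = [2] / [6];  Q = [1] / [2]
  Insert 4 (step 3): P = [2, 4] / [6];  Q = [1, 3] / [2]
  Insert 1 (step 4): P = [1, 4] / [2] / [6];  Q = [1, 3] / [2] / [4]
  Insert 8 (step 5): P = [1, 4, 8] / [2] / [6];  Q = [1, 3, 5] / [2] / [4]
  Insert 3 (step 6): P = [1, 3, 8] / [2, 4] / [6];  Q = [1, 3, 5] / [2, 6] / [4]
  Insert 7 (step 7): P = [1, 3, 7] / [2, 4, 8] / [6];  Q = [1, 3, 5] / [2, 6, 7] / [4]
  Insert 5 (step 8): P = [1, 3, 5] / [2, 4, 7] / [6, 8];  Q = [1, 3, 5] / [2, 6, 7] / [4, 8]
  Insert 9 (step 9): P = [1, 3, 5, 9] / [2, 4, 7] / [6, 8];  Q = [1, 3, 5, 9] / [2, 6, 7] / [4, 8]
Final shape: (4, 3, 2).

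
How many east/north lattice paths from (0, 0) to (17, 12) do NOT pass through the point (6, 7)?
Number of paths = 44400447

Total paths from (0, 0) to (17, 12): C(29, 17) = 51895935. Paths through (6, 7): (paths (0, 0) → (6, 7)) × (paths (6, 7) → (17, 12)) = C(13, 6) · C(16, 11) = 1716 · 4368 = 7495488. Avoidance count = 51895935 − 7495488 = 44400447.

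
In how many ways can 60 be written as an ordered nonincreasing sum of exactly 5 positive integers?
p(60, 5 parts) = 5260

Partitions of n into exactly k parts are in bijection with partitions of n − k into at most k parts (subtract 1 from each part). So p(60, exactly 5) = p(55, parts ≤ 5). Computing via the recurrence p(m, j) = p(m, j−1) + p(m−j, j) gives 5260.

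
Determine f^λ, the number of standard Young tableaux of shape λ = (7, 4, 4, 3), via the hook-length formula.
# SYT of shape (7, 4, 4, 3) = 2858856

Hook-length formula: f^λ = n! / Π hook(c), product over all cells c of the Young diagram. For λ = (7, 4, 4, 3), n = 18 boxes. Hook lengths by row (left-to-right, top-to-bottom): [10, 9, 8, 6, 3, 2, 1]; [6, 5, 4, 2]; [5, 4, 3, 1]; [3, 2, 1]. Product of hooks = 2239488000. So f^λ = 18! / 2239488000 = 6402373705728000 / 2239488000 = 2858856.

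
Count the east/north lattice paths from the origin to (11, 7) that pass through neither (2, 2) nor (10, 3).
Number of paths = 18652

Inclusion–exclusion. Total paths: C(18, 11) = 31824. Through P₁: C(4, 2)·C(14, 9) = 12012. Through P₂: C(13, 10)·C(5, 1) = 1430. Since P₁ is strictly southwest of P₂, a monotone path through both must visit P₁ then P₂; paths through both = C(4, 2)·C(9, 8)·C(5, 1) = 270. Avoid both = 31824 − 12012 − 1430 + 270 = 18652.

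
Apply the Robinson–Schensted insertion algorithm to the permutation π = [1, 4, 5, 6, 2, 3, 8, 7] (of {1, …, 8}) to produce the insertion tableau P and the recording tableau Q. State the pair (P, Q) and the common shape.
P = [1, 2, 3, 6, 7] / [4, 5, 8];  Q = [1, 2, 3, 4, 7] / [5, 6, 8];  common shape = (5, 3)

Row-insert the values π_1, π_2, … into P one at a time, bumping the leftmost entry strictly greater than the inserted value down to the next row. The recording tableau Q records, in position (i, j), the step at which that cell was added to P.
  Insert 1 (step 1): P = [1];  Q = [1]
  Insert 4 (step 2): P = [1, 4];  Q = [1, 2]
  Insert 5 (step 3): P = [1, 4, 5];  Q = [1, 2, 3]
  Insert 6 (step 4): P = [1, 4, 5, 6];  Q = [1, 2, 3, 4]
  Insert 2 (step 5): P = [1, 2, 5, 6] / [4];  Q = [1, 2, 3, 4] / [5]
  Insert 3 (step 6): P = [1, 2, 3, 6] / [4, 5];  Q = [1, 2, 3, 4] / [5, 6]
  Insert 8 (step 7): P = [1, 2, 3, 6, 8] / [4, 5];  Q = [1, 2, 3, 4, 7] / [5, 6]
  Insert 7 (step 8): P = [1, 2, 3, 6, 7] / [4, 5, 8];  Q = [1, 2, 3, 4, 7] / [5, 6, 8]
Final shape: (5, 3).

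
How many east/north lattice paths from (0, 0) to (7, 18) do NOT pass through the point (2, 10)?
Number of paths = 395758

Total paths from (0, 0) to (7, 18): C(25, 7) = 480700. Paths through (2, 10): (paths (0, 0) → (2, 10)) × (paths (2, 10) → (7, 18)) = C(12, 2) · C(13, 5) = 66 · 1287 = 84942. Avoidance count = 480700 − 84942 = 395758.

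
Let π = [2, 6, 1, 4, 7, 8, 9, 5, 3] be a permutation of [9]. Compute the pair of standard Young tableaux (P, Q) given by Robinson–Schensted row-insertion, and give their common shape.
P = [1, 3, 5, 8, 9] / [2, 4, 7] / [6];  Q = [1, 2, 5, 6, 7] / [3, 4, 8] / [9];  common shape = (5, 3, 1)

Row-insert the values π_1, π_2, … into P one at a time, bumping the leftmost entry strictly greater than the inserted value down to the next row. The recording tableau Q records, in position (i, j), the step at which that cell was added to P.
  Insert 2 (step 1): P = [2];  Q = [1]
  Insert 6 (step 2): P = [2, 6];  Q = [1, 2]
  Insert 1 (step 3): P = [1, 6] / [2];  Q = [1, 2] / [3]
  Insert 4 (step 4): P = [1, 4] / [2, 6];  Q = [1, 2] / [3, 4]
  Insert 7 (step 5): P = [1, 4, 7] / [2, 6];  Q = [1, 2, 5] / [3, 4]
  Insert 8 (step 6): P = [1, 4, 7, 8] / [2, 6];  Q = [1, 2, 5, 6] / [3, 4]
  Insert 9 (step 7): P = [1, 4, 7, 8, 9] / [2, 6];  Q = [1, 2, 5, 6, 7] / [3, 4]
  Insert 5 (step 8): P = [1, 4, 5, 8, 9] / [2, 6, 7];  Q = [1, 2, 5, 6, 7] / [3, 4, 8]
  Insert 3 (step 9): P = [1, 3, 5, 8, 9] / [2, 4, 7] / [6];  Q = [1, 2, 5, 6, 7] / [3, 4, 8] / [9]
Final shape: (5, 3, 1).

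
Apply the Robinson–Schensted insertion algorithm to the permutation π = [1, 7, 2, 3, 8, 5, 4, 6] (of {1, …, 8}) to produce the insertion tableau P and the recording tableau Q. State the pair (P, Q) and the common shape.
P = [1, 2, 3, 4, 6] / [5, 8] / [7];  Q = [1, 2, 4, 5, 8] / [3, 6] / [7];  common shape = (5, 2, 1)

Row-insert the values π_1, π_2, … into P one at a time, bumping the leftmost entry strictly greater than the inserted value down to the next row. The recording tableau Q records, in position (i, j), the step at which that cell was added to P.
  Insert 1 (step 1): P = [1];  Q = [1]
  Insert 7 (step 2): P = [1, 7];  Q = [1, 2]
  Insert 2 (step 3): P = [1, 2] / [7];  Q = [1, 2] / [3]
  Insert 3 (step 4): P = [1, 2, 3] / [7];  Q = [1, 2, 4] / [3]
  Insert 8 (step 5): P = [1, 2, 3, 8] / [7];  Q = [1, 2, 4, 5] / [3]
  Insert 5 (step 6): P = [1, 2, 3, 5] / [7, 8];  Q = [1, 2, 4, 5] / [3, 6]
  Insert 4 (step 7): P = [1, 2, 3, 4] / [5, 8] / [7];  Q = [1, 2, 4, 5] / [3, 6] / [7]
  Insert 6 (step 8): P = [1, 2, 3, 4, 6] / [5, 8] / [7];  Q = [1, 2, 4, 5, 8] / [3, 6] / [7]
Final shape: (5, 2, 1).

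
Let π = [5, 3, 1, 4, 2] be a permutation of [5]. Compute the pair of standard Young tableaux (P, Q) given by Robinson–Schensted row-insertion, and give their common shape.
P = [1, 2] / [3, 4] / [5];  Q = [1, 4] / [2, 5] / [3];  common shape = (2, 2, 1)

Row-insert the values π_1, π_2, … into P one at a time, bumping the leftmost entry strictly greater than the inserted value down to the next row. The recording tableau Q records, in position (i, j), the step at which that cell was added to P.
  Insert 5 (step 1): P = [5];  Q = [1]
  Insert 3 (step 2): P = [3] / [5];  Q = [1] / [2]
  Insert 1 (step 3): P = [1] / [3] / [5];  Q = [1] / [2] / [3]
  Insert 4 (step 4): P = [1, 4] / [3] / [5];  Q = [1, 4] / [2] / [3]
  Insert 2 (step 5): P = [1, 2] / [3, 4] / [5];  Q = [1, 4] / [2, 5] / [3]
Final shape: (2, 2, 1).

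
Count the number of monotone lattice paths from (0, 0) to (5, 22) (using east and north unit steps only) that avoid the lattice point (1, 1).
Number of paths = 55430

Total paths from (0, 0) to (5, 22): C(27, 5) = 80730. Paths through (1, 1): (paths (0, 0) → (1, 1)) × (paths (1, 1) → (5, 22)) = C(2, 1) · C(25, 4) = 2 · 12650 = 25300. Avoidance count = 80730 − 25300 = 55430.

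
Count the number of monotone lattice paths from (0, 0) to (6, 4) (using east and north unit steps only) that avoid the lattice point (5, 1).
Number of paths = 186

Total paths from (0, 0) to (6, 4): C(10, 6) = 210. Paths through (5, 1): (paths (0, 0) → (5, 1)) × (paths (5, 1) → (6, 4)) = C(6, 5) · C(4, 1) = 6 · 4 = 24. Avoidance count = 210 − 24 = 186.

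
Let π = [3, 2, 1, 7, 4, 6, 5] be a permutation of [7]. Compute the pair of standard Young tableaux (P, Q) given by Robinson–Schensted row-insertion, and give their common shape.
P = [1, 4, 5] / [2, 6] / [3, 7];  Q = [1, 4, 6] / [2, 5] / [3, 7];  common shape = (3, 2, 2)

Row-insert the values π_1, π_2, … into P one at a time, bumping the leftmost entry strictly greater than the inserted value down to the next row. The recording tableau Q records, in position (i, j), the step at which that cell was added to P.
  Insert 3 (step 1): P = [3];  Q = [1]
  Insert 2 (step 2): P = [2] / [3];  Q = [1] / [2]
  Insert 1 (step 3): P = [1] / [2] / [3];  Q = [1] / [2] / [3]
  Insert 7 (step 4): P = [1, 7] / [2] / [3];  Q = [1, 4] / [2] / [3]
  Insert 4 (step 5): P = [1, 4] / [2, 7] / [3];  Q = [1, 4] / [2, 5] / [3]
  Insert 6 (step 6): P = [1, 4, 6] / [2, 7] / [3];  Q = [1, 4, 6] / [2, 5] / [3]
  Insert 5 (step 7): P = [1, 4, 5] / [2, 6] / [3, 7];  Q = [1, 4, 6] / [2, 5] / [3, 7]
Final shape: (3, 2, 2).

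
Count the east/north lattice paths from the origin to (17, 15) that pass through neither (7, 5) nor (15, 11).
Number of paths = 339179208

Inclusion–exclusion. Total paths: C(32, 17) = 565722720. Through P₁: C(12, 7)·C(20, 10) = 146326752. Through P₂: C(26, 15)·C(6, 2) = 115892400. Since P₁ is strictly southwest of P₂, a monotone path through both must visit P₁ then P₂; paths through both = C(12, 7)·C(14, 8)·C(6, 2) = 35675640. Avoid both = 565722720 − 146326752 − 115892400 + 35675640 = 339179208.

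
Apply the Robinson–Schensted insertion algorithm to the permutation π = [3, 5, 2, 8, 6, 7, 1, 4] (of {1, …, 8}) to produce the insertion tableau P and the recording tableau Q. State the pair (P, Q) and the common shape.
P = [1, 4, 6, 7] / [2, 5] / [3, 8];  Q = [1, 2, 4, 6] / [3, 5] / [7, 8];  common shape = (4, 2, 2)

Row-insert the values π_1, π_2, … into P one at a time, bumping the leftmost entry strictly greater than the inserted value down to the next row. The recording tableau Q records, in position (i, j), the step at which that cell was added to P.
  Insert 3 (step 1): P = [3];  Q = [1]
  Insert 5 (step 2): P = [3, 5];  Q = [1, 2]
  Insert 2 (step 3): P = [2, 5] / [3];  Q = [1, 2] / [3]
  Insert 8 (step 4): P = [2, 5, 8] / [3];  Q = [1, 2, 4] / [3]
  Insert 6 (step 5): P = [2, 5, 6] / [3, 8];  Q = [1, 2, 4] / [3, 5]
  Insert 7 (step 6): P = [2, 5, 6, 7] / [3, 8];  Q = [1, 2, 4, 6] / [3, 5]
  Insert 1 (step 7): P = [1, 5, 6, 7] / [2, 8] / [3];  Q = [1, 2, 4, 6] / [3, 5] / [7]
  Insert 4 (step 8): P = [1, 4, 6, 7] / [2, 5] / [3, 8];  Q = [1, 2, 4, 6] / [3, 5] / [7, 8]
Final shape: (4, 2, 2).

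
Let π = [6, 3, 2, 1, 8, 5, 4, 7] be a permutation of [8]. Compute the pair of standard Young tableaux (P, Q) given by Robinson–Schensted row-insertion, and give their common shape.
P = [1, 4, 7] / [2, 5] / [3, 8] / [6];  Q = [1, 5, 8] / [2, 6] / [3, 7] / [4];  common shape = (3, 2, 2, 1)

Row-insert the values π_1, π_2, … into P one at a time, bumping the leftmost entry strictly greater than the inserted value down to the next row. The recording tableau Q records, in position (i, j), the step at which that cell was added to P.
  Insert 6 (step 1): P = [6];  Q = [1]
  Insert 3 (step 2): P = [3] / [6];  Q = [1] / [2]
  Insert 2 (step 3): P = [2] / [3] / [6];  Q = [1] / [2] / [3]
  Insert 1 (step 4): P = [1] / [2] / [3] / [6];  Q = [1] / [2] / [3] / [4]
  Insert 8 (step 5): P = [1, 8] / [2] / [3] / [6];  Q = [1, 5] / [2] / [3] / [4]
  Insert 5 (step 6): P = [1, 5] / [2, 8] / [3] / [6];  Q = [1, 5] / [2, 6] / [3] / [4]
  Insert 4 (step 7): P = [1, 4] / [2, 5] / [3, 8] / [6];  Q = [1, 5] / [2, 6] / [3, 7] / [4]
  Insert 7 (step 8): P = [1, 4, 7] / [2, 5] / [3, 8] / [6];  Q = [1, 5, 8] / [2, 6] / [3, 7] / [4]
Final shape: (3, 2, 2, 1).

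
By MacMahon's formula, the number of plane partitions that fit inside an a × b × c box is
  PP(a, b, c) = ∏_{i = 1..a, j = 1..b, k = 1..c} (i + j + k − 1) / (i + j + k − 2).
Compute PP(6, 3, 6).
PP(6, 3, 6) = 24293412

Evaluate the triple product over i = 1..6, j = 1..3, k = 1..6. The factors are (2/1) · (3/2) · (4/3) · (5/4) · (6/5) · (7/6) · (3/2) · (4/3) · … (108 factors total). The numerators and denominators telescope so the product is an integer; carrying out the multiplication exactly gives PP(6, 3, 6) = 24293412.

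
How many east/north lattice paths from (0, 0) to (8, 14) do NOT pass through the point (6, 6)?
Number of paths = 278190

Total paths from (0, 0) to (8, 14): C(22, 8) = 319770. Paths through (6, 6): (paths (0, 0) → (6, 6)) × (paths (6, 6) → (8, 14)) = C(12, 6) · C(10, 2) = 924 · 45 = 41580. Avoidance count = 319770 − 41580 = 278190.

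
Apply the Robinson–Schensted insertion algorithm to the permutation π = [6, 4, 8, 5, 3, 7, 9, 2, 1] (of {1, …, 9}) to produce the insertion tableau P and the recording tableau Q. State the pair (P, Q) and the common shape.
P = [1, 5, 7, 9] / [2, 8] / [3] / [4] / [6];  Q = [1, 3, 6, 7] / [2, 4] / [5] / [8] / [9];  common shape = (4, 2, 1, 1, 1)

Row-insert the values π_1, π_2, … into P one at a time, bumping the leftmost entry strictly greater than the inserted value down to the next row. The recording tableau Q records, in position (i, j), the step at which that cell was added to P.
  Insert 6 (step 1): P = [6];  Q = [1]
  Insert 4 (step 2): P = [4] / [6];  Q = [1] / [2]
  Insert 8 (step 3): P = [4, 8] / [6];  Q = [1, 3] / [2]
  Insert 5 (step 4): P = [4, 5] / [6, 8];  Q = [1, 3] / [2, 4]
  Insert 3 (step 5): P = [3, 5] / [4, 8] / [6];  Q = [1, 3] / [2, 4] / [5]
  Insert 7 (step 6): P = [3, 5, 7] / [4, 8] / [6];  Q = [1, 3, 6] / [2, 4] / [5]
  Insert 9 (step 7): P = [3, 5, 7, 9] / [4, 8] / [6];  Q = [1, 3, 6, 7] / [2, 4] / [5]
  Insert 2 (step 8): P = [2, 5, 7, 9] / [3, 8] / [4] / [6];  Q = [1, 3, 6, 7] / [2, 4] / [5] / [8]
  Insert 1 (step 9): P = [1, 5, 7, 9] / [2, 8] / [3] / [4] / [6];  Q = [1, 3, 6, 7] / [2, 4] / [5] / [8] / [9]
Final shape: (4, 2, 1, 1, 1).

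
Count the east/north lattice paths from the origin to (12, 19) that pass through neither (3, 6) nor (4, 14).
Number of paths = 96371997

Inclusion–exclusion. Total paths: C(31, 12) = 141120525. Through P₁: C(9, 3)·C(22, 9) = 41783280. Through P₂: C(18, 4)·C(13, 8) = 3938220. Since P₁ is strictly southwest of P₂, a monotone path through both must visit P₁ then P₂; paths through both = C(9, 3)·C(9, 1)·C(13, 8) = 972972. Avoid both = 141120525 − 41783280 − 3938220 + 972972 = 96371997.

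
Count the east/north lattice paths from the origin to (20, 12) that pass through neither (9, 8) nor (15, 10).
Number of paths = 138260010

Inclusion–exclusion. Total paths: C(32, 20) = 225792840. Through P₁: C(17, 9)·C(15, 11) = 33183150. Through P₂: C(25, 15)·C(7, 5) = 68643960. Since P₁ is strictly southwest of P₂, a monotone path through both must visit P₁ then P₂; paths through both = C(17, 9)·C(8, 6)·C(7, 5) = 14294280. Avoid both = 225792840 − 33183150 − 68643960 + 14294280 = 138260010.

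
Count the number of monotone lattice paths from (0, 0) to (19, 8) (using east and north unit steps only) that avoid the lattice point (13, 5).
Number of paths = 1500363

Total paths from (0, 0) to (19, 8): C(27, 19) = 2220075. Paths through (13, 5): (paths (0, 0) → (13, 5)) × (paths (13, 5) → (19, 8)) = C(18, 13) · C(9, 6) = 8568 · 84 = 719712. Avoidance count = 2220075 − 719712 = 1500363.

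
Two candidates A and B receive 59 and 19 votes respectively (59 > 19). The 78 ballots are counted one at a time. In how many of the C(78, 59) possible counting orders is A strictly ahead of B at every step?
Strict-lead orderings = 344237209563016000

Total orderings of the 78 votes with 59 for A: C(78, 59) = 671262558647881200. By the Bertrand ballot formula (Cycle Lemma / reflection principle), the number of orderings in which A is strictly ahead of B throughout is (p − q)/(p + q) · C(p + q, p) = (59 − 19)/(59 + 19) · 671262558647881200 = 344237209563016000.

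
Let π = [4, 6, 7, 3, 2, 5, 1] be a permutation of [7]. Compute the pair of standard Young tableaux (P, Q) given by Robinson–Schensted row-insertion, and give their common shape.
P = [1, 5, 7] / [2, 6] / [3] / [4];  Q = [1, 2, 3] / [4, 6] / [5] / [7];  common shape = (3, 2, 1, 1)

Row-insert the values π_1, π_2, … into P one at a time, bumping the leftmost entry strictly greater than the inserted value down to the next row. The recording tableau Q records, in position (i, j), the step at which that cell was added to P.
  Insert 4 (step 1): P = [4];  Q = [1]
  Insert 6 (step 2): P = [4, 6];  Q = [1, 2]
  Insert 7 (step 3): P = [4, 6, 7];  Q = [1, 2, 3]
  Insert 3 (step 4): P = [3, 6, 7] / [4];  Q = [1, 2, 3] / [4]
  Insert 2 (step 5): P = [2, 6, 7] / [3] / [4];  Q = [1, 2, 3] / [4] / [5]
  Insert 5 (step 6): P = [2, 5, 7] / [3, 6] / [4];  Q = [1, 2, 3] / [4, 6] / [5]
  Insert 1 (step 7): P = [1, 5, 7] / [2, 6] / [3] / [4];  Q = [1, 2, 3] / [4, 6] / [5] / [7]
Final shape: (3, 2, 1, 1).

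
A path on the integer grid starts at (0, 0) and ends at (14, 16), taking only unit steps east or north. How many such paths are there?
Number of paths = 145422675

A monotone lattice path from (0, 0) to (14, 16) consists of 14 east steps and 16 north steps in some order, so it is determined by which 14 of the 30 steps are east. The count is C(30, 14) = 145422675.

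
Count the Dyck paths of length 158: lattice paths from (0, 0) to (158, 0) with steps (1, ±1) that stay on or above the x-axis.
C_79 = 289450081175264899454283846029490767264392230

These Dyck paths are counted by the Catalan number C_n = (1/(n + 1)) · C(2n, n). For n = 79: C_79 = (1/80) · C(158, 79) = 23156006494021191956342707682359261381151378400/80 = 289450081175264899454283846029490767264392230.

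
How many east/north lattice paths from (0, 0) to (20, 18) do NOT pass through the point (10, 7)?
Number of paths = 26718379842

Total paths from (0, 0) to (20, 18): C(38, 20) = 33578000610. Paths through (10, 7): (paths (0, 0) → (10, 7)) × (paths (10, 7) → (20, 18)) = C(17, 10) · C(21, 10) = 19448 · 352716 = 6859620768. Avoidance count = 33578000610 − 6859620768 = 26718379842.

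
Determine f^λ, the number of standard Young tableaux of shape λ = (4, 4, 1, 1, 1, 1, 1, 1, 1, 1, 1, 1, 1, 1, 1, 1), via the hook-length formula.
# SYT of shape (4, 4, 1, 1, 1, 1, 1, 1, 1, 1, 1, 1, 1, 1, 1, 1) = 261800

Hook-length formula: f^λ = n! / Π hook(c), product over all cells c of the Young diagram. For λ = (4, 4, 1, 1, 1, 1, 1, 1, 1, 1, 1, 1, 1, 1, 1, 1), n = 22 boxes. Hook lengths by row (left-to-right, top-to-bottom): [19, 4, 3, 2]; [18, 3, 2, 1]; [14]; [13]; [12]; [11]; [10]; [9]; [8]; [7]; [6]; [5]; [4]; [3]; [2]; [1]. Product of hooks = 4293356485017600. So f^λ = 22! / 4293356485017600 = 1124000727777607680000 / 4293356485017600 = 261800.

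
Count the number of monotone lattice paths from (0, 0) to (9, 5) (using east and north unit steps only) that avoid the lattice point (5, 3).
Number of paths = 1162

Total paths from (0, 0) to (9, 5): C(14, 9) = 2002. Paths through (5, 3): (paths (0, 0) → (5, 3)) × (paths (5, 3) → (9, 5)) = C(8, 5) · C(6, 4) = 56 · 15 = 840. Avoidance count = 2002 − 840 = 1162.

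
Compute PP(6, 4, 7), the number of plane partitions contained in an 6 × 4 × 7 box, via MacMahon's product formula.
PP(6, 4, 7) = 12544848030

Evaluate the triple product over i = 1..6, j = 1..4, k = 1..7. The factors are (2/1) · (3/2) · (4/3) · (5/4) · (6/5) · (7/6) · (8/7) · (3/2) · … (168 factors total). The numerators and denominators telescope so the product is an integer; carrying out the multiplication exactly gives PP(6, 4, 7) = 12544848030.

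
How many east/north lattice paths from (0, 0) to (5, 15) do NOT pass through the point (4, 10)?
Number of paths = 9498

Total paths from (0, 0) to (5, 15): C(20, 5) = 15504. Paths through (4, 10): (paths (0, 0) → (4, 10)) × (paths (4, 10) → (5, 15)) = C(14, 4) · C(6, 1) = 1001 · 6 = 6006. Avoidance count = 15504 − 6006 = 9498.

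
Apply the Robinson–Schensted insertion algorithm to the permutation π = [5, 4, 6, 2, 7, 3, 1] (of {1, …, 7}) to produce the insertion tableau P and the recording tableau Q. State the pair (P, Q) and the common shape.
P = [1, 3, 7] / [2, 6] / [4] / [5];  Q = [1, 3, 5] / [2, 6] / [4] / [7];  common shape = (3, 2, 1, 1)

Row-insert the values π_1, π_2, … into P one at a time, bumping the leftmost entry strictly greater than the inserted value down to the next row. The recording tableau Q records, in position (i, j), the step at which that cell was added to P.
  Insert 5 (step 1): P = [5];  Q = [1]
  Insert 4 (step 2): P = [4] / [5];  Q = [1] / [2]
  Insert 6 (step 3): P = [4, 6] / [5];  Q = [1, 3] / [2]
  Insert 2 (step 4): P = [2, 6] / [4] / [5];  Q = [1, 3] / [2] / [4]
  Insert 7 (step 5): P = [2, 6, 7] / [4] / [5];  Q = [1, 3, 5] / [2] / [4]
  Insert 3 (step 6): P = [2, 3, 7] / [4, 6] / [5];  Q = [1, 3, 5] / [2, 6] / [4]
  Insert 1 (step 7): P = [1, 3, 7] / [2, 6] / [4] / [5];  Q = [1, 3, 5] / [2, 6] / [4] / [7]
Final shape: (3, 2, 1, 1).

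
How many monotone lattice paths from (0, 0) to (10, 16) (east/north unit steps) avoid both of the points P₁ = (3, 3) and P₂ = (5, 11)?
Number of paths = 2887399

Inclusion–exclusion. Total paths: C(26, 10) = 5311735. Through P₁: C(6, 3)·C(20, 7) = 1550400. Through P₂: C(16, 5)·C(10, 5) = 1100736. Since P₁ is strictly southwest of P₂, a monotone path through both must visit P₁ then P₂; paths through both = C(6, 3)·C(10, 2)·C(10, 5) = 226800. Avoid both = 5311735 − 1550400 − 1100736 + 226800 = 2887399.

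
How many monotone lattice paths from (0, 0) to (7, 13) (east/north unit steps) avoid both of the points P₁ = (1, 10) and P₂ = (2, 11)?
Number of paths = 75420

Inclusion–exclusion. Total paths: C(20, 7) = 77520. Through P₁: C(11, 1)·C(9, 6) = 924. Through P₂: C(13, 2)·C(7, 5) = 1638. Since P₁ is strictly southwest of P₂, a monotone path through both must visit P₁ then P₂; paths through both = C(11, 1)·C(2, 1)·C(7, 5) = 462. Avoid both = 77520 − 924 − 1638 + 462 = 75420.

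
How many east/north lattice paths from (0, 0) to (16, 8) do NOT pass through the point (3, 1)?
Number of paths = 425391

Total paths from (0, 0) to (16, 8): C(24, 16) = 735471. Paths through (3, 1): (paths (0, 0) → (3, 1)) × (paths (3, 1) → (16, 8)) = C(4, 3) · C(20, 13) = 4 · 77520 = 310080. Avoidance count = 735471 − 310080 = 425391.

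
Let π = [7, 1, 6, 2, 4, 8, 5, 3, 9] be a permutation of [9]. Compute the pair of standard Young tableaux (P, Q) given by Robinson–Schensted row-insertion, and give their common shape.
P = [1, 2, 3, 5, 9] / [4, 8] / [6] / [7];  Q = [1, 3, 5, 6, 9] / [2, 7] / [4] / [8];  common shape = (5, 2, 1, 1)

Row-insert the values π_1, π_2, … into P one at a time, bumping the leftmost entry strictly greater than the inserted value down to the next row. The recording tableau Q records, in position (i, j), the step at which that cell was added to P.
  Insert 7 (step 1): P = [7];  Q = [1]
  Insert 1 (step 2): P = [1] / [7];  Q = [1] / [2]
  Insert 6 (step 3): P = [1, 6] / [7];  Q = [1, 3] / [2]
  Insert 2 (step 4): P = [1, 2] / [6] / [7];  Q = [1, 3] / [2] / [4]
  Insert 4 (step 5): P = [1, 2, 4] / [6] / [7];  Q = [1, 3, 5] / [2] / [4]
  Insert 8 (step 6): P = [1, 2, 4, 8] / [6] / [7];  Q = [1, 3, 5, 6] / [2] / [4]
  Insert 5 (step 7): P = [1, 2, 4, 5] / [6, 8] / [7];  Q = [1, 3, 5, 6] / [2, 7] / [4]
  Insert 3 (step 8): P = [1, 2, 3, 5] / [4, 8] / [6] / [7];  Q = [1, 3, 5, 6] / [2, 7] / [4] / [8]
  Insert 9 (step 9): P = [1, 2, 3, 5, 9] / [4, 8] / [6] / [7];  Q = [1, 3, 5, 6, 9] / [2, 7] / [4] / [8]
Final shape: (5, 2, 1, 1).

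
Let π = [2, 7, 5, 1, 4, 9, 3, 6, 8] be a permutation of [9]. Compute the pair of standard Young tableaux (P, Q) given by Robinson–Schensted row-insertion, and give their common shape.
P = [1, 3, 6, 8] / [2, 4, 9] / [5] / [7];  Q = [1, 2, 6, 9] / [3, 5, 8] / [4] / [7];  common shape = (4, 3, 1, 1)

Row-insert the values π_1, π_2, … into P one at a time, bumping the leftmost entry strictly greater than the inserted value down to the next row. The recording tableau Q records, in position (i, j), the step at which that cell was added to P.
  Insert 2 (step 1): P = [2];  Q = [1]
  Insert 7 (step 2): P = [2, 7];  Q = [1, 2]
  Insert 5 (step 3): P = [2, 5] / [7];  Q = [1, 2] / [3]
  Insert 1 (step 4): P = [1, 5] / [2] / [7];  Q = [1, 2] / [3] / [4]
  Insert 4 (step 5): P = [1, 4] / [2, 5] / [7];  Q = [1, 2] / [3, 5] / [4]
  Insert 9 (step 6): P = [1, 4, 9] / [2, 5] / [7];  Q = [1, 2, 6] / [3, 5] / [4]
  Insert 3 (step 7): P = [1, 3, 9] / [2, 4] / [5] / [7];  Q = [1, 2, 6] / [3, 5] / [4] / [7]
  Insert 6 (step 8): P = [1, 3, 6] / [2, 4, 9] / [5] / [7];  Q = [1, 2, 6] / [3, 5, 8] / [4] / [7]
  Insert 8 (step 9): P = [1, 3, 6, 8] / [2, 4, 9] / [5] / [7];  Q = [1, 2, 6, 9] / [3, 5, 8] / [4] / [7]
Final shape: (4, 3, 1, 1).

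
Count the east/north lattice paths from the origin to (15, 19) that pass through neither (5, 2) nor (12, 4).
Number of paths = 1677937311

Inclusion–exclusion. Total paths: C(34, 15) = 1855967520. Through P₁: C(7, 5)·C(27, 10) = 177161985. Through P₂: C(16, 12)·C(18, 3) = 1485120. Since P₁ is strictly southwest of P₂, a monotone path through both must visit P₁ then P₂; paths through both = C(7, 5)·C(9, 7)·C(18, 3) = 616896. Avoid both = 1855967520 − 177161985 − 1485120 + 616896 = 1677937311.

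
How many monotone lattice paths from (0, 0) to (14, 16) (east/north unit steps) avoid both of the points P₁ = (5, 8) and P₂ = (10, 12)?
Number of paths = 80221825

Inclusion–exclusion. Total paths: C(30, 14) = 145422675. Through P₁: C(13, 5)·C(17, 9) = 31286970. Through P₂: C(22, 10)·C(8, 4) = 45265220. Since P₁ is strictly southwest of P₂, a monotone path through both must visit P₁ then P₂; paths through both = C(13, 5)·C(9, 5)·C(8, 4) = 11351340. Avoid both = 145422675 − 31286970 − 45265220 + 11351340 = 80221825.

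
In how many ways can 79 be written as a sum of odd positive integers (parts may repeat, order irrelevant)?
p_odd(79) = 70488

Enumerate partitions using only odd parts via the recurrence o(n, m) = o(n, m−2) + o(n−m, m) over odd m, starting from the largest odd part ≤ n. This gives p_odd(79) = 70488. (Euler's theorem: equals the count of distinct-part partitions.)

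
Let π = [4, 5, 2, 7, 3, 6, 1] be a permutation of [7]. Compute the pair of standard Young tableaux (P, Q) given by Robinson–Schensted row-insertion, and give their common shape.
P = [1, 3, 6] / [2, 5, 7] / [4];  Q = [1, 2, 4] / [3, 5, 6] / [7];  common shape = (3, 3, 1)

Row-insert the values π_1, π_2, … into P one at a time, bumping the leftmost entry strictly greater than the inserted value down to the next row. The recording tableau Q records, in position (i, j), the step at which that cell was added to P.
  Insert 4 (step 1): P = [4];  Q = [1]
  Insert 5 (step 2): P = [4, 5];  Q = [1, 2]
  Insert 2 (step 3): P = [2, 5] / [4];  Q = [1, 2] / [3]
  Insert 7 (step 4): P = [2, 5, 7] / [4];  Q = [1, 2, 4] / [3]
  Insert 3 (step 5): P = [2, 3, 7] / [4, 5];  Q = [1, 2, 4] / [3, 5]
  Insert 6 (step 6): P = [2, 3, 6] / [4, 5, 7];  Q = [1, 2, 4] / [3, 5, 6]
  Insert 1 (step 7): P = [1, 3, 6] / [2, 5, 7] / [4];  Q = [1, 2, 4] / [3, 5, 6] / [7]
Final shape: (3, 3, 1).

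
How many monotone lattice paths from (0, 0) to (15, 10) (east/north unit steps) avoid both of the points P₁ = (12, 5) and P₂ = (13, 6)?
Number of paths = 2700892

Inclusion–exclusion. Total paths: C(25, 15) = 3268760. Through P₁: C(17, 12)·C(8, 3) = 346528. Through P₂: C(19, 13)·C(6, 2) = 406980. Since P₁ is strictly southwest of P₂, a monotone path through both must visit P₁ then P₂; paths through both = C(17, 12)·C(2, 1)·C(6, 2) = 185640. Avoid both = 3268760 − 346528 − 406980 + 185640 = 2700892.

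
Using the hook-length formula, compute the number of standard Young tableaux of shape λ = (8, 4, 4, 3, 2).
# SYT of shape (8, 4, 4, 3, 2) = 352716000

Hook-length formula: f^λ = n! / Π hook(c), product over all cells c of the Young diagram. For λ = (8, 4, 4, 3, 2), n = 21 boxes. Hook lengths by row (left-to-right, top-to-bottom): [12, 11, 9, 7, 4, 3, 2, 1]; [7, 6, 4, 2]; [6, 5, 3, 1]; [4, 3, 1]; [2, 1]. Product of hooks = 144850083840. So f^λ = 21! / 144850083840 = 51090942171709440000 / 144850083840 = 352716000.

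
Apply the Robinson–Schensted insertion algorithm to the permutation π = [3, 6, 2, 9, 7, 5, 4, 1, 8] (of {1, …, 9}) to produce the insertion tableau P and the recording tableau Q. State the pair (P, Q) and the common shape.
P = [1, 4, 7, 8] / [2, 5] / [3] / [6] / [9];  Q = [1, 2, 4, 9] / [3, 5] / [6] / [7] / [8];  common shape = (4, 2, 1, 1, 1)

Row-insert the values π_1, π_2, … into P one at a time, bumping the leftmost entry strictly greater than the inserted value down to the next row. The recording tableau Q records, in position (i, j), the step at which that cell was added to P.
  Insert 3 (step 1): P = [3];  Q = [1]
  Insert 6 (step 2): P = [3, 6];  Q = [1, 2]
  Insert 2 (step 3): P = [2, 6] / [3];  Q = [1, 2] / [3]
  Insert 9 (step 4): P = [2, 6, 9] / [3];  Q = [1, 2, 4] / [3]
  Insert 7 (step 5): P = [2, 6, 7] / [3, 9];  Q = [1, 2, 4] / [3, 5]
  Insert 5 (step 6): P = [2, 5, 7] / [3, 6] / [9];  Q = [1, 2, 4] / [3, 5] / [6]
  Insert 4 (step 7): P = [2, 4, 7] / [3, 5] / [6] / [9];  Q = [1, 2, 4] / [3, 5] / [6] / [7]
  Insert 1 (step 8): P = [1, 4, 7] / [2, 5] / [3] / [6] / [9];  Q = [1, 2, 4] / [3, 5] / [6] / [7] / [8]
  Insert 8 (step 9): P = [1, 4, 7, 8] / [2, 5] / [3] / [6] / [9];  Q = [1, 2, 4, 9] / [3, 5] / [6] / [7] / [8]
Final shape: (4, 2, 1, 1, 1).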